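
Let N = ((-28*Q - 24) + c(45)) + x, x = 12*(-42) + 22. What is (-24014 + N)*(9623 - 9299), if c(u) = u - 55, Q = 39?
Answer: -8301528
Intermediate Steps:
c(u) = -55 + u
x = -482 (x = -504 + 22 = -482)
N = -1608 (N = ((-28*39 - 24) + (-55 + 45)) - 482 = ((-1092 - 24) - 10) - 482 = (-1116 - 10) - 482 = -1126 - 482 = -1608)
(-24014 + N)*(9623 - 9299) = (-24014 - 1608)*(9623 - 9299) = -25622*324 = -8301528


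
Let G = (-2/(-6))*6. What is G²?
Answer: 4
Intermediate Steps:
G = 2 (G = -⅙*(-2)*6 = (⅓)*6 = 2)
G² = 2² = 4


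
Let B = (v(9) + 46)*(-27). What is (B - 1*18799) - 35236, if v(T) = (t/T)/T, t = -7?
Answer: -165824/3 ≈ -55275.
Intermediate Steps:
v(T) = -7/T² (v(T) = (-7/T)/T = -7/T²)
B = -3719/3 (B = (-7/9² + 46)*(-27) = (-7*1/81 + 46)*(-27) = (-7/81 + 46)*(-27) = (3719/81)*(-27) = -3719/3 ≈ -1239.7)
(B - 1*18799) - 35236 = (-3719/3 - 1*18799) - 35236 = (-3719/3 - 18799) - 35236 = -60116/3 - 35236 = -165824/3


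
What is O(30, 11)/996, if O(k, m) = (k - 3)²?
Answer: 243/332 ≈ 0.73193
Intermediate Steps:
O(k, m) = (-3 + k)²
O(30, 11)/996 = (-3 + 30)²/996 = 27²*(1/996) = 729*(1/996) = 243/332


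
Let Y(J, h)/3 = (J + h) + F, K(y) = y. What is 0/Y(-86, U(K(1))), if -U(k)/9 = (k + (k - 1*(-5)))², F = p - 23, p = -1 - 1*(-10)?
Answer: 0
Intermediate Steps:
p = 9 (p = -1 + 10 = 9)
F = -14 (F = 9 - 23 = -14)
U(k) = -9*(5 + 2*k)² (U(k) = -9*(k + (k - 1*(-5)))² = -9*(k + (k + 5))² = -9*(k + (5 + k))² = -9*(5 + 2*k)²)
Y(J, h) = -42 + 3*J + 3*h (Y(J, h) = 3*((J + h) - 14) = 3*(-14 + J + h) = -42 + 3*J + 3*h)
0/Y(-86, U(K(1))) = 0/(-42 + 3*(-86) + 3*(-9*(5 + 2*1)²)) = 0/(-42 - 258 + 3*(-9*(5 + 2)²)) = 0/(-42 - 258 + 3*(-9*7²)) = 0/(-42 - 258 + 3*(-9*49)) = 0/(-42 - 258 + 3*(-441)) = 0/(-42 - 258 - 1323) = 0/(-1623) = -1/1623*0 = 0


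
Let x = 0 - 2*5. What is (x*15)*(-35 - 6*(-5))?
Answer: 750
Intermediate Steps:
x = -10 (x = 0 - 10 = -10)
(x*15)*(-35 - 6*(-5)) = (-10*15)*(-35 - 6*(-5)) = -150*(-35 + 30) = -150*(-5) = 750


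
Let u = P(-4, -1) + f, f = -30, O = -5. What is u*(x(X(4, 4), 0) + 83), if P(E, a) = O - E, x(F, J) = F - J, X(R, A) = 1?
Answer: -2604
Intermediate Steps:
P(E, a) = -5 - E
u = -31 (u = (-5 - 1*(-4)) - 30 = (-5 + 4) - 30 = -1 - 30 = -31)
u*(x(X(4, 4), 0) + 83) = -31*((1 - 1*0) + 83) = -31*((1 + 0) + 83) = -31*(1 + 83) = -31*84 = -2604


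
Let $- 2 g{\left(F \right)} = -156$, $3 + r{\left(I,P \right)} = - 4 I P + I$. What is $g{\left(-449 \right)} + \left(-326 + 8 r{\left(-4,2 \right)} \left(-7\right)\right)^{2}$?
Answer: $2979154$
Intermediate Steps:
$r{\left(I,P \right)} = -3 + I - 4 I P$ ($r{\left(I,P \right)} = -3 + \left(- 4 I P + I\right) = -3 - \left(- I + 4 I P\right) = -3 + I - 4 I P$)
$g{\left(F \right)} = 78$ ($g{\left(F \right)} = \left(- \frac{1}{2}\right) \left(-156\right) = 78$)
$g{\left(-449 \right)} + \left(-326 + 8 r{\left(-4,2 \right)} \left(-7\right)\right)^{2} = 78 + \left(-326 + 8 \left(-3 - 4 - \left(-16\right) 2\right) \left(-7\right)\right)^{2} = 78 + \left(-326 + 8 \left(-3 - 4 + 32\right) \left(-7\right)\right)^{2} = 78 + \left(-326 + 8 \cdot 25 \left(-7\right)\right)^{2} = 78 + \left(-326 + 200 \left(-7\right)\right)^{2} = 78 + \left(-326 - 1400\right)^{2} = 78 + \left(-1726\right)^{2} = 78 + 2979076 = 2979154$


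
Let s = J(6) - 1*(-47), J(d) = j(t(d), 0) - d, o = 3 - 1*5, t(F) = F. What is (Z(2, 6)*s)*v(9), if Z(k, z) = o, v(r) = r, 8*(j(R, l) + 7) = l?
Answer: -612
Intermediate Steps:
j(R, l) = -7 + l/8
o = -2 (o = 3 - 5 = -2)
J(d) = -7 - d (J(d) = (-7 + (⅛)*0) - d = (-7 + 0) - d = -7 - d)
Z(k, z) = -2
s = 34 (s = (-7 - 1*6) - 1*(-47) = (-7 - 6) + 47 = -13 + 47 = 34)
(Z(2, 6)*s)*v(9) = -2*34*9 = -68*9 = -612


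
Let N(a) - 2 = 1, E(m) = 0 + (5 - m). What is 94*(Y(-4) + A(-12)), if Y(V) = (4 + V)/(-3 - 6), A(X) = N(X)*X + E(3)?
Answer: -3196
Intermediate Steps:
E(m) = 5 - m
N(a) = 3 (N(a) = 2 + 1 = 3)
A(X) = 2 + 3*X (A(X) = 3*X + (5 - 1*3) = 3*X + (5 - 3) = 3*X + 2 = 2 + 3*X)
Y(V) = -4/9 - V/9 (Y(V) = (4 + V)/(-9) = (4 + V)*(-⅑) = -4/9 - V/9)
94*(Y(-4) + A(-12)) = 94*((-4/9 - ⅑*(-4)) + (2 + 3*(-12))) = 94*((-4/9 + 4/9) + (2 - 36)) = 94*(0 - 34) = 94*(-34) = -3196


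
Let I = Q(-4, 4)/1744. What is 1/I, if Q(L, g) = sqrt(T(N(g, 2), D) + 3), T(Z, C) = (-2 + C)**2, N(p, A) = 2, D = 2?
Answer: 1744*sqrt(3)/3 ≈ 1006.9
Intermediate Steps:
Q(L, g) = sqrt(3) (Q(L, g) = sqrt((-2 + 2)**2 + 3) = sqrt(0**2 + 3) = sqrt(0 + 3) = sqrt(3))
I = sqrt(3)/1744 ≈ 0.00099315
1/I = 1/(sqrt(3)/1744) = 1744*sqrt(3)/3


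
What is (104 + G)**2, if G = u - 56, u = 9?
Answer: 3249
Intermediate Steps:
G = -47 (G = 9 - 56 = -47)
(104 + G)**2 = (104 - 47)**2 = 57**2 = 3249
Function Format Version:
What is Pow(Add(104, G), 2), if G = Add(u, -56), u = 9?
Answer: 3249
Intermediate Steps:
G = -47 (G = Add(9, -56) = -47)
Pow(Add(104, G), 2) = Pow(Add(104, -47), 2) = Pow(57, 2) = 3249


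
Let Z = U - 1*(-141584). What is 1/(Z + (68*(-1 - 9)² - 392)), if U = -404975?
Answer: -1/256983 ≈ -3.8913e-6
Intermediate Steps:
Z = -263391 (Z = -404975 - 1*(-141584) = -404975 + 141584 = -263391)
1/(Z + (68*(-1 - 9)² - 392)) = 1/(-263391 + (68*(-1 - 9)² - 392)) = 1/(-263391 + (68*(-10)² - 392)) = 1/(-263391 + (68*100 - 392)) = 1/(-263391 + (6800 - 392)) = 1/(-263391 + 6408) = 1/(-256983) = -1/256983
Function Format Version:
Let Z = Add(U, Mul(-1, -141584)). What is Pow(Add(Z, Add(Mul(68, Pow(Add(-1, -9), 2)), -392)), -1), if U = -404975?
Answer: Rational(-1, 256983) ≈ -3.8913e-6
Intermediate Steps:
Z = -263391 (Z = Add(-404975, Mul(-1, -141584)) = Add(-404975, 141584) = -263391)
Pow(Add(Z, Add(Mul(68, Pow(Add(-1, -9), 2)), -392)), -1) = Pow(Add(-263391, Add(Mul(68, Pow(Add(-1, -9), 2)), -392)), -1) = Pow(Add(-263391, Add(Mul(68, Pow(-10, 2)), -392)), -1) = Pow(Add(-263391, Add(Mul(68, 100), -392)), -1) = Pow(Add(-263391, Add(6800, -392)), -1) = Pow(Add(-263391, 6408), -1) = Pow(-256983, -1) = Rational(-1, 256983)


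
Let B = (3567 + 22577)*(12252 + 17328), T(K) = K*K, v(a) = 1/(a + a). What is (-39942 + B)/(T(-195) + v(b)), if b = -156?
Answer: 241269468336/11863799 ≈ 20337.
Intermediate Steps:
v(a) = 1/(2*a)
T(K) = K**2
B = 773339520 (B = 26144*29580 = 773339520)
(-39942 + B)/(T(-195) + v(b)) = (-39942 + 773339520)/((-195)**2 + (1/2)/(-156)) = 773299578/(38025 + (1/2)*(-1/156)) = 773299578/(38025 - 1/312) = 773299578/(11863799/312) = 773299578*(312/11863799) = 241269468336/11863799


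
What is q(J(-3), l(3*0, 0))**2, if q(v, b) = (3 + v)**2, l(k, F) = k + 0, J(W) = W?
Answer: 0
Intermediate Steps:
l(k, F) = k
q(J(-3), l(3*0, 0))**2 = ((3 - 3)**2)**2 = (0**2)**2 = 0**2 = 0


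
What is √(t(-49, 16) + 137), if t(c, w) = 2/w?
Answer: √2194/4 ≈ 11.710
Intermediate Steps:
√(t(-49, 16) + 137) = √(2/16 + 137) = √(2*(1/16) + 137) = √(⅛ + 137) = √(1097/8) = √2194/4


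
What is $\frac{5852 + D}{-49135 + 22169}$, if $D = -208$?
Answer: $- \frac{2822}{13483} \approx -0.2093$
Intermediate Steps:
$\frac{5852 + D}{-49135 + 22169} = \frac{5852 - 208}{-49135 + 22169} = \frac{5644}{-26966} = 5644 \left(- \frac{1}{26966}\right) = - \frac{2822}{13483}$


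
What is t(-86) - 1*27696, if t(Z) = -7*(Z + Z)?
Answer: -26492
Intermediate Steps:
t(Z) = -14*Z
t(-86) - 1*27696 = -14*(-86) - 1*27696 = 1204 - 27696 = -26492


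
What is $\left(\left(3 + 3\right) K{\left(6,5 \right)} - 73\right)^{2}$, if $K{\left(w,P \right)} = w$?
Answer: $1369$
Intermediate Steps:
$\left(\left(3 + 3\right) K{\left(6,5 \right)} - 73\right)^{2} = \left(\left(3 + 3\right) 6 - 73\right)^{2} = \left(6 \cdot 6 - 73\right)^{2} = \left(36 - 73\right)^{2} = \left(-37\right)^{2} = 1369$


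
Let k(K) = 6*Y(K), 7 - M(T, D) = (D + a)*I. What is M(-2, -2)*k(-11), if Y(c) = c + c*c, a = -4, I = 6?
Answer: 28380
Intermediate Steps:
Y(c) = c + c²
M(T, D) = 31 - 6*D (M(T, D) = 7 - (D - 4)*6 = 7 - (-4 + D)*6 = 7 - (-24 + 6*D) = 7 + (24 - 6*D) = 31 - 6*D)
k(K) = 6*K*(1 + K) (k(K) = 6*(K*(1 + K)) = 6*K*(1 + K))
M(-2, -2)*k(-11) = (31 - 6*(-2))*(6*(-11)*(1 - 11)) = (31 + 12)*(6*(-11)*(-10)) = 43*660 = 28380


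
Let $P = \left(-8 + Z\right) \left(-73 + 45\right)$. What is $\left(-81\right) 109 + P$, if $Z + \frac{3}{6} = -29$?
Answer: $-7779$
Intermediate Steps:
$Z = - \frac{59}{2}$ ($Z = - \frac{1}{2} - 29 = - \frac{59}{2} \approx -29.5$)
$P = 1050$ ($P = \left(-8 - \frac{59}{2}\right) \left(-73 + 45\right) = \left(- \frac{75}{2}\right) \left(-28\right) = 1050$)
$\left(-81\right) 109 + P = \left(-81\right) 109 + 1050 = -8829 + 1050 = -7779$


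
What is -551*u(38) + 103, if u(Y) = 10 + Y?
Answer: -26345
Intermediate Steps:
-551*u(38) + 103 = -551*(10 + 38) + 103 = -551*48 + 103 = -26448 + 103 = -26345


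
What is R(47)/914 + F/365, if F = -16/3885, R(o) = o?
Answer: 66632551/1296074850 ≈ 0.051411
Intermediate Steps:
F = -16/3885 (F = -16*1/3885 = -16/3885 ≈ -0.0041184)
R(47)/914 + F/365 = 47/914 - 16/3885/365 = 47*(1/914) - 16/3885*1/365 = 47/914 - 16/1418025 = 66632551/1296074850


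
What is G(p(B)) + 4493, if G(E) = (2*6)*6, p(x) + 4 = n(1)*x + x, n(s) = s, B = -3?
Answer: 4565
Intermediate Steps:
p(x) = -4 + 2*x (p(x) = -4 + (1*x + x) = -4 + (x + x) = -4 + 2*x)
G(E) = 72 (G(E) = 12*6 = 72)
G(p(B)) + 4493 = 72 + 4493 = 4565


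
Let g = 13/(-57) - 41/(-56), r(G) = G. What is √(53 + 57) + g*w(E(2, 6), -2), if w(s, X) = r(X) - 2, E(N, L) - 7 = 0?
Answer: -1609/798 + √110 ≈ 8.4718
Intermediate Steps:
E(N, L) = 7 (E(N, L) = 7 + 0 = 7)
g = 1609/3192 (g = 13*(-1/57) - 41*(-1/56) = -13/57 + 41/56 = 1609/3192 ≈ 0.50407)
w(s, X) = -2 + X (w(s, X) = X - 2 = -2 + X)
√(53 + 57) + g*w(E(2, 6), -2) = √(53 + 57) + 1609*(-2 - 2)/3192 = √110 + (1609/3192)*(-4) = √110 - 1609/798 = -1609/798 + √110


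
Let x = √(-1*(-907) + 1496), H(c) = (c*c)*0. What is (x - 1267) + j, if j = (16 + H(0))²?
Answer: -1011 + 3*√267 ≈ -961.98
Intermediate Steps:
H(c) = 0 (H(c) = c²*0 = 0)
j = 256 (j = (16 + 0)² = 16² = 256)
x = 3*√267 (x = √(907 + 1496) = √2403 = 3*√267 ≈ 49.020)
(x - 1267) + j = (3*√267 - 1267) + 256 = (-1267 + 3*√267) + 256 = -1011 + 3*√267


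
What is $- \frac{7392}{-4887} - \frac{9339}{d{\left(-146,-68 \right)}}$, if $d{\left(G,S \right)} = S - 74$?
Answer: $\frac{15563119}{231318} \approx 67.28$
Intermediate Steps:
$d{\left(G,S \right)} = -74 + S$ ($d{\left(G,S \right)} = S - 74 = -74 + S$)
$- \frac{7392}{-4887} - \frac{9339}{d{\left(-146,-68 \right)}} = - \frac{7392}{-4887} - \frac{9339}{-74 - 68} = \left(-7392\right) \left(- \frac{1}{4887}\right) - \frac{9339}{-142} = \frac{2464}{1629} - - \frac{9339}{142} = \frac{2464}{1629} + \frac{9339}{142} = \frac{15563119}{231318}$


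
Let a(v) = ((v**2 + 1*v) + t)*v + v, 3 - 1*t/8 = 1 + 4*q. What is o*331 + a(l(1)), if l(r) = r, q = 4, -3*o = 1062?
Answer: -117283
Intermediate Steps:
o = -354 (o = -1/3*1062 = -354)
t = -112 (t = 24 - 8*(1 + 4*4) = 24 - 8*(1 + 16) = 24 - 8*17 = 24 - 136 = -112)
a(v) = v + v*(-112 + v + v**2) (a(v) = ((v**2 + 1*v) - 112)*v + v = ((v**2 + v) - 112)*v + v = ((v + v**2) - 112)*v + v = (-112 + v + v**2)*v + v = v*(-112 + v + v**2) + v = v + v*(-112 + v + v**2))
o*331 + a(l(1)) = -354*331 + 1*(-111 + 1 + 1**2) = -117174 + 1*(-111 + 1 + 1) = -117174 + 1*(-109) = -117174 - 109 = -117283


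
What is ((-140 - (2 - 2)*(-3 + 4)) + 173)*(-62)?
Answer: -2046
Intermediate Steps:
((-140 - (2 - 2)*(-3 + 4)) + 173)*(-62) = ((-140 - 0) + 173)*(-62) = ((-140 - 1*0) + 173)*(-62) = ((-140 + 0) + 173)*(-62) = (-140 + 173)*(-62) = 33*(-62) = -2046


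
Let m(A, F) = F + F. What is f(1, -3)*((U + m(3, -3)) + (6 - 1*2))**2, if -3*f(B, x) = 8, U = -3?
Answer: -200/3 ≈ -66.667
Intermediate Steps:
m(A, F) = 2*F
f(B, x) = -8/3 (f(B, x) = -1/3*8 = -8/3)
f(1, -3)*((U + m(3, -3)) + (6 - 1*2))**2 = -8*((-3 + 2*(-3)) + (6 - 1*2))**2/3 = -8*((-3 - 6) + (6 - 2))**2/3 = -8*(-9 + 4)**2/3 = -8/3*(-5)**2 = -8/3*25 = -200/3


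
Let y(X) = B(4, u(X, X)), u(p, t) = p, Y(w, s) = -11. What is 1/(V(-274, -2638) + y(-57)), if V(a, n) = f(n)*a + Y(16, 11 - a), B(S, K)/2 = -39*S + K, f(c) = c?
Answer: 1/722375 ≈ 1.3843e-6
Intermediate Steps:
B(S, K) = -78*S + 2*K (B(S, K) = 2*(-39*S + K) = 2*(K - 39*S) = -78*S + 2*K)
V(a, n) = -11 + a*n (V(a, n) = n*a - 11 = a*n - 11 = -11 + a*n)
y(X) = -312 + 2*X (y(X) = -78*4 + 2*X = -312 + 2*X)
1/(V(-274, -2638) + y(-57)) = 1/((-11 - 274*(-2638)) + (-312 + 2*(-57))) = 1/((-11 + 722812) + (-312 - 114)) = 1/(722801 - 426) = 1/722375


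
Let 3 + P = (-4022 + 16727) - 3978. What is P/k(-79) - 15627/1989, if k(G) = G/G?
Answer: 5778803/663 ≈ 8716.1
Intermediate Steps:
k(G) = 1
P = 8724 (P = -3 + ((-4022 + 16727) - 3978) = -3 + (12705 - 3978) = -3 + 8727 = 8724)
P/k(-79) - 15627/1989 = 8724/1 - 15627/1989 = 8724*1 - 15627*1/1989 = 8724 - 5209/663 = 5778803/663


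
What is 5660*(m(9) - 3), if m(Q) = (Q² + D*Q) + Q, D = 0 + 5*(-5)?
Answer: -781080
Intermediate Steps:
D = -25 (D = 0 - 25 = -25)
m(Q) = Q² - 24*Q (m(Q) = (Q² - 25*Q) + Q = Q² - 24*Q)
5660*(m(9) - 3) = 5660*(9*(-24 + 9) - 3) = 5660*(9*(-15) - 3) = 5660*(-135 - 3) = 5660*(-138) = -781080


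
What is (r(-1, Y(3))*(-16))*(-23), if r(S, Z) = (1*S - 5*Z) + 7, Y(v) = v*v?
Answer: -14352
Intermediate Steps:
Y(v) = v**2
r(S, Z) = 7 + S - 5*Z (r(S, Z) = (S - 5*Z) + 7 = 7 + S - 5*Z)
(r(-1, Y(3))*(-16))*(-23) = ((7 - 1 - 5*3**2)*(-16))*(-23) = ((7 - 1 - 5*9)*(-16))*(-23) = ((7 - 1 - 45)*(-16))*(-23) = -39*(-16)*(-23) = 624*(-23) = -14352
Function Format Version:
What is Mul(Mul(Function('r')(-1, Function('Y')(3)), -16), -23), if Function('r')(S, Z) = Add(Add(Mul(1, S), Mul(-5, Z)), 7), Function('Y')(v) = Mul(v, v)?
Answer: -14352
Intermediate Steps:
Function('Y')(v) = Pow(v, 2)
Function('r')(S, Z) = Add(7, S, Mul(-5, Z)) (Function('r')(S, Z) = Add(Add(S, Mul(-5, Z)), 7) = Add(7, S, Mul(-5, Z)))
Mul(Mul(Function('r')(-1, Function('Y')(3)), -16), -23) = Mul(Mul(Add(7, -1, Mul(-5, Pow(3, 2))), -16), -23) = Mul(Mul(Add(7, -1, Mul(-5, 9)), -16), -23) = Mul(Mul(Add(7, -1, -45), -16), -23) = Mul(Mul(-39, -16), -23) = Mul(624, -23) = -14352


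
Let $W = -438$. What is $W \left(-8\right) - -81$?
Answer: $3585$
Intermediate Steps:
$W \left(-8\right) - -81 = \left(-438\right) \left(-8\right) - -81 = 3504 + \left(-79 + 160\right) = 3504 + 81 = 3585$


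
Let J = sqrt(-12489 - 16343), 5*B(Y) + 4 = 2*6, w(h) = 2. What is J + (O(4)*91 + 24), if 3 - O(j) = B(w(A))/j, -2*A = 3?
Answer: 1303/5 + 4*I*sqrt(1802) ≈ 260.6 + 169.8*I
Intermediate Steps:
A = -3/2 (A = -1/2*3 = -3/2 ≈ -1.5000)
B(Y) = 8/5 (B(Y) = -4/5 + (2*6)/5 = -4/5 + (1/5)*12 = -4/5 + 12/5 = 8/5)
O(j) = 3 - 8/(5*j)
J = 4*I*sqrt(1802) (J = sqrt(-28832) = 4*I*sqrt(1802) ≈ 169.8*I)
J + (O(4)*91 + 24) = 4*I*sqrt(1802) + ((3 - 8/5/4)*91 + 24) = 4*I*sqrt(1802) + ((3 - 8/5*1/4)*91 + 24) = 4*I*sqrt(1802) + ((3 - 2/5)*91 + 24) = 4*I*sqrt(1802) + ((13/5)*91 + 24) = 4*I*sqrt(1802) + (1183/5 + 24) = 4*I*sqrt(1802) + 1303/5 = 1303/5 + 4*I*sqrt(1802)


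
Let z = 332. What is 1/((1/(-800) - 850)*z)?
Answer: -200/56440083 ≈ -3.5436e-6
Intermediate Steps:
1/((1/(-800) - 850)*z) = 1/(1/(-800) - 850*332) = (1/332)/(-1/800 - 850) = (1/332)/(-680001/800) = -800/680001*1/332 = -200/56440083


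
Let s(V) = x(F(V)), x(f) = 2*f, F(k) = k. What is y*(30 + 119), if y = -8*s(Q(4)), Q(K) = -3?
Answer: 7152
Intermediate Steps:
s(V) = 2*V
y = 48 (y = -16*(-3) = -8*(-6) = 48)
y*(30 + 119) = 48*(30 + 119) = 48*149 = 7152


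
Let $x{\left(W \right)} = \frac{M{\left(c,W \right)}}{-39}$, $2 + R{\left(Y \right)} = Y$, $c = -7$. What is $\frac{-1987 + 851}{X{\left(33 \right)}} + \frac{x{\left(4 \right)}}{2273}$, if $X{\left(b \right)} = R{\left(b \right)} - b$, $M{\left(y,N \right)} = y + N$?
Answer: $\frac{16783833}{29549} \approx 568.0$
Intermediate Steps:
$R{\left(Y \right)} = -2 + Y$
$M{\left(y,N \right)} = N + y$
$x{\left(W \right)} = \frac{7}{39} - \frac{W}{39}$ ($x{\left(W \right)} = \frac{W - 7}{-39} = \left(-7 + W\right) \left(- \frac{1}{39}\right) = \frac{7}{39} - \frac{W}{39}$)
$X{\left(b \right)} = -2$ ($X{\left(b \right)} = \left(-2 + b\right) - b = -2$)
$\frac{-1987 + 851}{X{\left(33 \right)}} + \frac{x{\left(4 \right)}}{2273} = \frac{-1987 + 851}{-2} + \frac{\frac{7}{39} - \frac{4}{39}}{2273} = \left(-1136\right) \left(- \frac{1}{2}\right) + \left(\frac{7}{39} - \frac{4}{39}\right) \frac{1}{2273} = 568 + \frac{1}{13} \cdot \frac{1}{2273} = 568 + \frac{1}{29549} = \frac{16783833}{29549}$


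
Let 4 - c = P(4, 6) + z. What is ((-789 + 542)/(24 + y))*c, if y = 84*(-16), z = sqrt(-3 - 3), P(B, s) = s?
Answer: -247/660 - 247*I*sqrt(6)/1320 ≈ -0.37424 - 0.45835*I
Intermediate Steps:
z = I*sqrt(6) (z = sqrt(-6) = I*sqrt(6) ≈ 2.4495*I)
y = -1344
c = -2 - I*sqrt(6) (c = 4 - (6 + I*sqrt(6)) = 4 + (-6 - I*sqrt(6)) = -2 - I*sqrt(6) ≈ -2.0 - 2.4495*I)
((-789 + 542)/(24 + y))*c = ((-789 + 542)/(24 - 1344))*(-2 - I*sqrt(6)) = (-247/(-1320))*(-2 - I*sqrt(6)) = (-247*(-1/1320))*(-2 - I*sqrt(6)) = 247*(-2 - I*sqrt(6))/1320 = -247/660 - 247*I*sqrt(6)/1320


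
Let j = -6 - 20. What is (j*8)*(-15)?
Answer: 3120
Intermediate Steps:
j = -26
(j*8)*(-15) = -26*8*(-15) = -208*(-15) = 3120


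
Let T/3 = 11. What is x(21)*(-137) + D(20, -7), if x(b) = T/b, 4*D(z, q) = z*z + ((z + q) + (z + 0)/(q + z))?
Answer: -40641/364 ≈ -111.65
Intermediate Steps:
T = 33 (T = 3*11 = 33)
D(z, q) = q/4 + z/4 + z²/4 + z/(4*(q + z)) (D(z, q) = (z*z + ((z + q) + (z + 0)/(q + z)))/4 = (z² + ((q + z) + z/(q + z)))/4 = (z² + (q + z + z/(q + z)))/4 = (q + z + z² + z/(q + z))/4 = q/4 + z/4 + z²/4 + z/(4*(q + z)))
x(b) = 33/b
x(21)*(-137) + D(20, -7) = (33/21)*(-137) + (20 + (-7)² + 20² + 20³ - 7*20² + 2*(-7)*20)/(4*(-7 + 20)) = (33*(1/21))*(-137) + (¼)*(20 + 49 + 400 + 8000 - 7*400 - 280)/13 = (11/7)*(-137) + (¼)*(1/13)*(20 + 49 + 400 + 8000 - 2800 - 280) = -1507/7 + (¼)*(1/13)*5389 = -1507/7 + 5389/52 = -40641/364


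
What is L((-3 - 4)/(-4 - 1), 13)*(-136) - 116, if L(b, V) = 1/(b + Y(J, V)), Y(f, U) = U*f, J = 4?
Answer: -31652/267 ≈ -118.55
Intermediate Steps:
L(b, V) = 1/(b + 4*V) (L(b, V) = 1/(b + V*4) = 1/(b + 4*V))
L((-3 - 4)/(-4 - 1), 13)*(-136) - 116 = -136/((-3 - 4)/(-4 - 1) + 4*13) - 116 = -136/(-7/(-5) + 52) - 116 = -136/(-7*(-⅕) + 52) - 116 = -136/(7/5 + 52) - 116 = -136/(267/5) - 116 = (5/267)*(-136) - 116 = -680/267 - 116 = -31652/267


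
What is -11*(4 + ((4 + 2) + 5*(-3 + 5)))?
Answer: -220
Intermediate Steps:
-11*(4 + ((4 + 2) + 5*(-3 + 5))) = -11*(4 + (6 + 5*2)) = -11*(4 + (6 + 10)) = -11*(4 + 16) = -11*20 = -220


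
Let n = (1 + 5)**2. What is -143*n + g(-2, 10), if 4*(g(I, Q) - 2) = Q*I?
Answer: -5151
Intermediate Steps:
g(I, Q) = 2 + I*Q/4 (g(I, Q) = 2 + (Q*I)/4 = 2 + (I*Q)/4 = 2 + I*Q/4)
n = 36 (n = 6**2 = 36)
-143*n + g(-2, 10) = -143*36 + (2 + (1/4)*(-2)*10) = -5148 + (2 - 5) = -5148 - 3 = -5151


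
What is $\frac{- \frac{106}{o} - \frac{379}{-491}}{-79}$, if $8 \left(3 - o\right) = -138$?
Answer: $\frac{177485}{3141909} \approx 0.05649$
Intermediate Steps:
$o = \frac{81}{4}$ ($o = 3 - - \frac{69}{4} = 3 + \frac{69}{4} = \frac{81}{4} \approx 20.25$)
$\frac{- \frac{106}{o} - \frac{379}{-491}}{-79} = \frac{- \frac{106}{\frac{81}{4}} - \frac{379}{-491}}{-79} = \left(\left(-106\right) \frac{4}{81} - - \frac{379}{491}\right) \left(- \frac{1}{79}\right) = \left(- \frac{424}{81} + \frac{379}{491}\right) \left(- \frac{1}{79}\right) = \left(- \frac{177485}{39771}\right) \left(- \frac{1}{79}\right) = \frac{177485}{3141909}$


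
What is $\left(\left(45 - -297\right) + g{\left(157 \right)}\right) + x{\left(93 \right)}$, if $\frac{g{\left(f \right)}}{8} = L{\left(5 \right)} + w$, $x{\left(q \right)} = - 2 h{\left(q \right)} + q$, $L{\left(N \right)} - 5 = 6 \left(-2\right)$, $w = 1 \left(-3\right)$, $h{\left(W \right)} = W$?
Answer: $169$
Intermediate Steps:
$w = -3$
$L{\left(N \right)} = -7$ ($L{\left(N \right)} = 5 + 6 \left(-2\right) = 5 - 12 = -7$)
$x{\left(q \right)} = - q$ ($x{\left(q \right)} = - 2 q + q = - q$)
$g{\left(f \right)} = -80$ ($g{\left(f \right)} = 8 \left(-7 - 3\right) = 8 \left(-10\right) = -80$)
$\left(\left(45 - -297\right) + g{\left(157 \right)}\right) + x{\left(93 \right)} = \left(\left(45 - -297\right) - 80\right) - 93 = \left(\left(45 + 297\right) - 80\right) - 93 = \left(342 - 80\right) - 93 = 262 - 93 = 169$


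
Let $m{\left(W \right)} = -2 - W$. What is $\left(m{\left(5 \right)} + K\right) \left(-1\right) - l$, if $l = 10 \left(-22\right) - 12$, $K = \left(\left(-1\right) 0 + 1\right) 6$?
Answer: $233$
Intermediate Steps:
$K = 6$ ($K = \left(0 + 1\right) 6 = 1 \cdot 6 = 6$)
$l = -232$ ($l = -220 - 12 = -232$)
$\left(m{\left(5 \right)} + K\right) \left(-1\right) - l = \left(\left(-2 - 5\right) + 6\right) \left(-1\right) - -232 = \left(\left(-2 - 5\right) + 6\right) \left(-1\right) + 232 = \left(-7 + 6\right) \left(-1\right) + 232 = \left(-1\right) \left(-1\right) + 232 = 1 + 232 = 233$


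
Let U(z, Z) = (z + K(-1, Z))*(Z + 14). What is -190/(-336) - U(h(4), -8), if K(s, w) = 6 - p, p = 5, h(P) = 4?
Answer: -4945/168 ≈ -29.435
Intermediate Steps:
K(s, w) = 1 (K(s, w) = 6 - 1*5 = 6 - 5 = 1)
U(z, Z) = (1 + z)*(14 + Z) (U(z, Z) = (z + 1)*(Z + 14) = (1 + z)*(14 + Z))
-190/(-336) - U(h(4), -8) = -190/(-336) - (14 - 8 + 14*4 - 8*4) = -190*(-1/336) - (14 - 8 + 56 - 32) = 95/168 - 1*30 = 95/168 - 30 = -4945/168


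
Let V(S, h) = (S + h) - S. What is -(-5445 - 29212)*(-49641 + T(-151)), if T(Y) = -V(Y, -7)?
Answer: -1720165538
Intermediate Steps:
V(S, h) = h
T(Y) = 7 (T(Y) = -1*(-7) = 7)
-(-5445 - 29212)*(-49641 + T(-151)) = -(-5445 - 29212)*(-49641 + 7) = -(-34657)*(-49634) = -1*1720165538 = -1720165538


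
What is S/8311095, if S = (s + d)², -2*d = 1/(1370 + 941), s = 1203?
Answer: 6183309374045/35509791679596 ≈ 0.17413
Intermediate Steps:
d = -1/4622 (d = -1/(2*(1370 + 941)) = -½/2311 = -½*1/2311 = -1/4622 ≈ -0.00021636)
S = 30916546870225/21362884 (S = (1203 - 1/4622)² = (5560265/4622)² = 30916546870225/21362884 ≈ 1.4472e+6)
S/8311095 = (30916546870225/21362884)/8311095 = (30916546870225/21362884)*(1/8311095) = 6183309374045/35509791679596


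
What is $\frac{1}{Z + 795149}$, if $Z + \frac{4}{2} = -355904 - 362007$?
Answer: $\frac{1}{77236} \approx 1.2947 \cdot 10^{-5}$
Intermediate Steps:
$Z = -717913$ ($Z = -2 - 717911 = -717913$)
$\frac{1}{Z + 795149} = \frac{1}{-717913 + 795149} = \frac{1}{77236}$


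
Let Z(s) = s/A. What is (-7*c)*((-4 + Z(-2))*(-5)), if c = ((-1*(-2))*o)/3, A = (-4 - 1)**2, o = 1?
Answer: -476/5 ≈ -95.200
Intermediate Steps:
A = 25 (A = (-5)**2 = 25)
Z(s) = s/25
c = 2/3 (c = (-1*(-2)*1)/3 = (2*1)*(1/3) = 2*(1/3) = 2/3 ≈ 0.66667)
(-7*c)*((-4 + Z(-2))*(-5)) = (-7*2/3)*((-4 + (1/25)*(-2))*(-5)) = -14*(-4 - 2/25)*(-5)/3 = -(-476)*(-5)/25 = -14/3*102/5 = -476/5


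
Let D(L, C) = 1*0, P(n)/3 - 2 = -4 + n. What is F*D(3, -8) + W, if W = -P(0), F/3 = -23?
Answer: 6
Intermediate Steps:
P(n) = -6 + 3*n (P(n) = 6 + 3*(-4 + n) = 6 + (-12 + 3*n) = -6 + 3*n)
F = -69 (F = 3*(-23) = -69)
W = 6 (W = -(-6 + 3*0) = -(-6 + 0) = -1*(-6) = 6)
D(L, C) = 0
F*D(3, -8) + W = -69*0 + 6 = 0 + 6 = 6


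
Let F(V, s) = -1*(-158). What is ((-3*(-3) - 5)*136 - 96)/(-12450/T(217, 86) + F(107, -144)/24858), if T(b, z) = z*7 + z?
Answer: -1915458048/77343349 ≈ -24.766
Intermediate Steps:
T(b, z) = 8*z (T(b, z) = 7*z + z = 8*z)
F(V, s) = 158
((-3*(-3) - 5)*136 - 96)/(-12450/T(217, 86) + F(107, -144)/24858) = ((-3*(-3) - 5)*136 - 96)/(-12450/(8*86) + 158/24858) = ((9 - 5)*136 - 96)/(-12450/688 + 158*(1/24858)) = (4*136 - 96)/(-12450*1/688 + 79/12429) = (544 - 96)/(-6225/344 + 79/12429) = 448/(-77343349/4275576) = 448*(-4275576/77343349) = -1915458048/77343349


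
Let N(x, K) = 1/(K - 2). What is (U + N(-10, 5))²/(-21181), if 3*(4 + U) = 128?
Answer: -1521/21181 ≈ -0.071810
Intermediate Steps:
U = 116/3 (U = -4 + (⅓)*128 = -4 + 128/3 = 116/3 ≈ 38.667)
N(x, K) = 1/(-2 + K)
(U + N(-10, 5))²/(-21181) = (116/3 + 1/(-2 + 5))²/(-21181) = (116/3 + 1/3)²*(-1/21181) = (116/3 + ⅓)²*(-1/21181) = 39²*(-1/21181) = 1521*(-1/21181) = -1521/21181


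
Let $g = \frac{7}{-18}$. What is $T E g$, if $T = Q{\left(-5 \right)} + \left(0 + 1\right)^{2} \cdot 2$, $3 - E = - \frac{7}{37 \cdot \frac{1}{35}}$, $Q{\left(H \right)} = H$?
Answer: $\frac{1246}{111} \approx 11.225$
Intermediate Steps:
$g = - \frac{7}{18}$ ($g = 7 \left(- \frac{1}{18}\right) = - \frac{7}{18} \approx -0.38889$)
$E = \frac{356}{37}$ ($E = 3 - - \frac{7}{37 \cdot \frac{1}{35}} = 3 - - \frac{7}{\frac{37}{35}} = 3 - \left(-7\right) \frac{35}{37} = 3 - - \frac{245}{37} = 3 + \frac{245}{37} = \frac{356}{37} \approx 9.6216$)
$T = -3$ ($T = -5 + \left(0 + 1\right)^{2} \cdot 2 = -5 + 1^{2} \cdot 2 = -5 + 1 \cdot 2 = -5 + 2 = -3$)
$T E g = \left(-3\right) \frac{356}{37} \left(- \frac{7}{18}\right) = \left(- \frac{1068}{37}\right) \left(- \frac{7}{18}\right) = \frac{1246}{111}$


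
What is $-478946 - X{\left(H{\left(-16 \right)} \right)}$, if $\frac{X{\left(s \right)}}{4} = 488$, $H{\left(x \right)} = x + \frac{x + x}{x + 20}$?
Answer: $-480898$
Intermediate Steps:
$H{\left(x \right)} = x + \frac{2 x}{20 + x}$
$X{\left(s \right)} = 1952$ ($X{\left(s \right)} = 4 \cdot 488 = 1952$)
$-478946 - X{\left(H{\left(-16 \right)} \right)} = -478946 - 1952 = -480898$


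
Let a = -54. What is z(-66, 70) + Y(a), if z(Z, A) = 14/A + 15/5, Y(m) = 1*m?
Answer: -254/5 ≈ -50.800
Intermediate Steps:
Y(m) = m
z(Z, A) = 3 + 14/A (z(Z, A) = 14/A + 15*(⅕) = 14/A + 3 = 3 + 14/A)
z(-66, 70) + Y(a) = (3 + 14/70) - 54 = (3 + 14*(1/70)) - 54 = (3 + ⅕) - 54 = 16/5 - 54 = -254/5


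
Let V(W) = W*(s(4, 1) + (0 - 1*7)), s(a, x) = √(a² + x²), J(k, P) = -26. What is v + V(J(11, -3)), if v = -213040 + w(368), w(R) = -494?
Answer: -213352 - 26*√17 ≈ -2.1346e+5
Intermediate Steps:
v = -213534 (v = -213040 - 494 = -213534)
V(W) = W*(-7 + √17) (V(W) = W*(√(4² + 1²) + (0 - 1*7)) = W*(√(16 + 1) + (0 - 7)) = W*(√17 - 7) = W*(-7 + √17))
v + V(J(11, -3)) = -213534 - 26*(-7 + √17) = -213534 + (182 - 26*√17) = -213352 - 26*√17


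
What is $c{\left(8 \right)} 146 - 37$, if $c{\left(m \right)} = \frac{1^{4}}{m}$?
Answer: $- \frac{75}{4} \approx -18.75$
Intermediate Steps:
$c{\left(m \right)} = \frac{1}{m}$ ($c{\left(m \right)} = 1 \frac{1}{m} = \frac{1}{m}$)
$c{\left(8 \right)} 146 - 37 = \frac{1}{8} \cdot 146 - 37 = \frac{73}{4} - 37 = - \frac{75}{4}$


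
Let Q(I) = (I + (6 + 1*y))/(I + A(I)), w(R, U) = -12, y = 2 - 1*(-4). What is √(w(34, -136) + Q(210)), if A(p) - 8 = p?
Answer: 3*I*√58422/214 ≈ 3.3884*I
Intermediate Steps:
y = 6 (y = 2 + 4 = 6)
A(p) = 8 + p
Q(I) = (12 + I)/(8 + 2*I) (Q(I) = (I + (6 + 1*6))/(I + (8 + I)) = (I + (6 + 6))/(8 + 2*I) = (I + 12)/(8 + 2*I) = (12 + I)/(8 + 2*I))
√(w(34, -136) + Q(210)) = √(-12 + (12 + 210)/(2*(4 + 210))) = √(-12 + (½)*222/214) = √(-12 + (½)*(1/214)*222) = √(-12 + 111/214) = √(-2457/214) = 3*I*√58422/214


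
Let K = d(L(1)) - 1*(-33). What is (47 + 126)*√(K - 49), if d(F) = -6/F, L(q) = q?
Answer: 173*I*√22 ≈ 811.44*I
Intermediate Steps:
K = 27 (K = -6/1 - 1*(-33) = -6*1 + 33 = -6 + 33 = 27)
(47 + 126)*√(K - 49) = (47 + 126)*√(27 - 49) = 173*√(-22) = 173*(I*√22) = 173*I*√22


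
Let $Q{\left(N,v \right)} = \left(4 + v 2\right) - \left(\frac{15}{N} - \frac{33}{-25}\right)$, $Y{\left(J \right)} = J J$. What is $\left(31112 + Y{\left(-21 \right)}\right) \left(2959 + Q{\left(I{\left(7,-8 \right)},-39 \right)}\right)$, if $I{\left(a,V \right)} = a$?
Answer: $\frac{15911199757}{175} \approx 9.0921 \cdot 10^{7}$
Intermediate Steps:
$Y{\left(J \right)} = J^{2}$
$Q{\left(N,v \right)} = \frac{67}{25} - \frac{15}{N} + 2 v$ ($Q{\left(N,v \right)} = \left(4 + 2 v\right) - \left(\frac{15}{N} - - \frac{33}{25}\right) = \left(4 + 2 v\right) - \left(\frac{15}{N} + \frac{33}{25}\right) = \left(4 + 2 v\right) - \left(\frac{33}{25} + \frac{15}{N}\right) = \frac{67}{25} - \frac{15}{N} + 2 v$)
$\left(31112 + Y{\left(-21 \right)}\right) \left(2959 + Q{\left(I{\left(7,-8 \right)},-39 \right)}\right) = \left(31112 + \left(-21\right)^{2}\right) \left(2959 + \left(\frac{67}{25} - \frac{15}{7} + 2 \left(-39\right)\right)\right) = \left(31112 + 441\right) \left(2959 - \frac{13556}{175}\right) = 31553 \left(2959 - \frac{13556}{175}\right) = 31553 \cdot \frac{504269}{175} = \frac{15911199757}{175}$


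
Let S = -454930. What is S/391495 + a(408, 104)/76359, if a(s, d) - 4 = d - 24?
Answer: -2313674286/1992944447 ≈ -1.1609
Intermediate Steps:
a(s, d) = -20 + d (a(s, d) = 4 + (d - 24) = 4 + (-24 + d) = -20 + d)
S/391495 + a(408, 104)/76359 = -454930/391495 + (-20 + 104)/76359 = -454930*1/391495 + 84*(1/76359) = -90986/78299 + 28/25453 = -2313674286/1992944447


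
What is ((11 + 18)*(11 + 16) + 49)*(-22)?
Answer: -18304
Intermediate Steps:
((11 + 18)*(11 + 16) + 49)*(-22) = (29*27 + 49)*(-22) = (783 + 49)*(-22) = 832*(-22) = -18304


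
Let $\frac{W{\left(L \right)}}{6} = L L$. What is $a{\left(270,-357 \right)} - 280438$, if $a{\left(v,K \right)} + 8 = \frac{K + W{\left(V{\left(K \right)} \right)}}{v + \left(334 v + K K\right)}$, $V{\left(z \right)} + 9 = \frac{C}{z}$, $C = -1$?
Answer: $- \frac{2596089518727325}{9257003217} \approx -2.8045 \cdot 10^{5}$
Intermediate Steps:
$V{\left(z \right)} = -9 - \frac{1}{z}$
$W{\left(L \right)} = 6 L^{2}$ ($W{\left(L \right)} = 6 L L = 6 L^{2}$)
$a{\left(v,K \right)} = -8 + \frac{K + 6 \left(-9 - \frac{1}{K}\right)^{2}}{K^{2} + 335 v}$ ($a{\left(v,K \right)} = -8 + \frac{K + 6 \left(-9 - \frac{1}{K}\right)^{2}}{v + \left(334 v + K K\right)} = -8 + \frac{K + 6 \left(-9 - \frac{1}{K}\right)^{2}}{v + \left(334 v + K^{2}\right)} = -8 + \frac{K + 6 \left(-9 - \frac{1}{K}\right)^{2}}{v + \left(K^{2} + 334 v\right)} = -8 + \frac{K + 6 \left(-9 - \frac{1}{K}\right)^{2}}{K^{2} + 335 v}$)
$a{\left(270,-357 \right)} - 280438 = \frac{6 \left(1 + 9 \left(-357\right)\right)^{2} + \left(-357\right)^{2} \left(-357 - 723600 - 8 \left(-357\right)^{2}\right)}{127449 \left(\left(-357\right)^{2} + 335 \cdot 270\right)} - 280438 = \frac{6 \left(1 - 3213\right)^{2} + 127449 \left(-357 - 723600 - 1019592\right)}{127449 \left(127449 + 90450\right)} - 280438 = \frac{6 \left(-3212\right)^{2} + 127449 \left(-357 - 723600 - 1019592\right)}{127449 \cdot 217899} - 280438 = \frac{1}{127449} \cdot \frac{1}{217899} \left(6 \cdot 10316944 + 127449 \left(-1743549\right)\right) - 280438 = \frac{1}{127449} \cdot \frac{1}{217899} \left(61901664 - 222213576501\right) - 280438 = \frac{1}{127449} \cdot \frac{1}{217899} \left(-222151674837\right) - 280438 = - \frac{74050558279}{9257003217} - 280438 = - \frac{2596089518727325}{9257003217}$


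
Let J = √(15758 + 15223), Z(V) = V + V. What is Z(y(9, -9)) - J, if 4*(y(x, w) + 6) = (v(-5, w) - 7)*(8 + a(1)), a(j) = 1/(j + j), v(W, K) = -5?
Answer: -63 - √30981 ≈ -239.01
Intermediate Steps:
a(j) = 1/(2*j)
y(x, w) = -63/2 (y(x, w) = -6 + ((-5 - 7)*(8 + (½)/1))/4 = -6 + (-12*(8 + (½)*1))/4 = -6 + (-12*(8 + ½))/4 = -6 + (-12*17/2)/4 = -6 + (¼)*(-102) = -6 - 51/2 = -63/2)
Z(V) = 2*V
J = √30981 ≈ 176.01
Z(y(9, -9)) - J = 2*(-63/2) - √30981 = -63 - √30981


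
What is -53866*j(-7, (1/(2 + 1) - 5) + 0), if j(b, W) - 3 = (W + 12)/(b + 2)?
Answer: -1238918/15 ≈ -82595.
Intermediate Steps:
j(b, W) = 3 + (12 + W)/(2 + b) (j(b, W) = 3 + (W + 12)/(b + 2) = 3 + (12 + W)/(2 + b))
-53866*j(-7, (1/(2 + 1) - 5) + 0) = -53866*(18 + ((1/(2 + 1) - 5) + 0) + 3*(-7))/(2 - 7) = -53866*(18 + ((1/3 - 5) + 0) - 21)/(-5) = -(-53866)*(18 + ((⅓ - 5) + 0) - 21)/5 = -(-53866)*(18 + (-14/3 + 0) - 21)/5 = -(-53866)*(18 - 14/3 - 21)/5 = -(-53866)*(-23)/(5*3) = -53866*23/15 = -1238918/15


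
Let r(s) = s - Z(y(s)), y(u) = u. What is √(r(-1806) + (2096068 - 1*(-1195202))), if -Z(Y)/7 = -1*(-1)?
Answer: √3289471 ≈ 1813.7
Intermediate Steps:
Z(Y) = -7 (Z(Y) = -(-7)*(-1) = -7*1 = -7)
r(s) = 7 + s (r(s) = s - 1*(-7) = s + 7 = 7 + s)
√(r(-1806) + (2096068 - 1*(-1195202))) = √((7 - 1806) + (2096068 - 1*(-1195202))) = √(-1799 + (2096068 + 1195202)) = √(-1799 + 3291270) = √3289471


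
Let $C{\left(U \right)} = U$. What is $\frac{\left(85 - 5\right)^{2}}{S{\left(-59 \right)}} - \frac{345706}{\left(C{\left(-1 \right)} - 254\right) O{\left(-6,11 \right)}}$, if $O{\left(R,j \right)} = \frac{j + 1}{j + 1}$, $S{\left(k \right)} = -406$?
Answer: $\frac{69362318}{51765} \approx 1339.9$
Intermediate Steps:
$O{\left(R,j \right)} = 1$ ($O{\left(R,j \right)} = \frac{1 + j}{1 + j} = 1$)
$\frac{\left(85 - 5\right)^{2}}{S{\left(-59 \right)}} - \frac{345706}{\left(C{\left(-1 \right)} - 254\right) O{\left(-6,11 \right)}} = \frac{\left(85 - 5\right)^{2}}{-406} - \frac{345706}{\left(-1 - 254\right) 1} = 80^{2} \left(- \frac{1}{406}\right) - \frac{345706}{\left(-255\right) 1} = 6400 \left(- \frac{1}{406}\right) - \frac{345706}{-255} = - \frac{3200}{203} - - \frac{345706}{255} = - \frac{3200}{203} + \frac{345706}{255} = \frac{69362318}{51765}$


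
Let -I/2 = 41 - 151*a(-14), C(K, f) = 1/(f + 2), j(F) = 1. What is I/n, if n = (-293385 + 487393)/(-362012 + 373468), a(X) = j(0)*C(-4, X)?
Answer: -460388/72753 ≈ -6.3281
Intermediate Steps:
C(K, f) = 1/(2 + f)
a(X) = 1/(2 + X)
I = -643/6 (I = -2*(41 - 151/(2 - 14)) = -2*(41 - 151/(-12)) = -2*(41 - 151*(-1/12)) = -2*(41 + 151/12) = -2*643/12 = -643/6 ≈ -107.17)
n = 24251/1432 (n = 194008/11456 = 194008*(1/11456) = 24251/1432 ≈ 16.935)
I/n = -643/(6*24251/1432) = -643/6*1432/24251 = -460388/72753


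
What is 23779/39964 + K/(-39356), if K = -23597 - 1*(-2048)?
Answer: 112314410/98301449 ≈ 1.1426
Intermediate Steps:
K = -21549 (K = -23597 + 2048 = -21549)
23779/39964 + K/(-39356) = 23779/39964 - 21549/(-39356) = 23779*(1/39964) - 21549*(-1/39356) = 23779/39964 + 21549/39356 = 112314410/98301449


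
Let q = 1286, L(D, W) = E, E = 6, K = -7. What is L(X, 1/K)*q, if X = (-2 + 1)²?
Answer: 7716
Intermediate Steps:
X = 1 (X = (-1)² = 1)
L(D, W) = 6
L(X, 1/K)*q = 6*1286 = 7716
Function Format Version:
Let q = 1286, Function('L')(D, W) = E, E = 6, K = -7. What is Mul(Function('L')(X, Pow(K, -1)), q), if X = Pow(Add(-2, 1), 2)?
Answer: 7716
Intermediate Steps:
X = 1 (X = Pow(-1, 2) = 1)
Function('L')(D, W) = 6
Mul(Function('L')(X, Pow(K, -1)), q) = Mul(6, 1286) = 7716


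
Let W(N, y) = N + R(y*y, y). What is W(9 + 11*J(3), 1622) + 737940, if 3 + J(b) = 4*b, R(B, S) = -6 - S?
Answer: 736420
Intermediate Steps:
J(b) = -3 + 4*b
W(N, y) = -6 + N - y (W(N, y) = N + (-6 - y) = -6 + N - y)
W(9 + 11*J(3), 1622) + 737940 = (-6 + (9 + 11*(-3 + 4*3)) - 1*1622) + 737940 = (-6 + (9 + 11*(-3 + 12)) - 1622) + 737940 = (-6 + (9 + 11*9) - 1622) + 737940 = (-6 + (9 + 99) - 1622) + 737940 = (-6 + 108 - 1622) + 737940 = -1520 + 737940 = 736420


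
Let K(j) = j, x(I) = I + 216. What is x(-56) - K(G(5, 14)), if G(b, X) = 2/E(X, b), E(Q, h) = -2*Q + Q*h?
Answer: 3359/21 ≈ 159.95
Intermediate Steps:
G(b, X) = 2/(X*(-2 + b)) (G(b, X) = 2/((X*(-2 + b))) = 2*(1/(X*(-2 + b))) = 2/(X*(-2 + b)))
x(I) = 216 + I
x(-56) - K(G(5, 14)) = (216 - 56) - 2/(14*(-2 + 5)) = 160 - 2/(14*3) = 160 - 1*1/21 = 160 - 1/21 = 3359/21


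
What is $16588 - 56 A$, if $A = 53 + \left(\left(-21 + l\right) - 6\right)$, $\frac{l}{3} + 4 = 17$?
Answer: $12948$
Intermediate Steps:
$l = 39$ ($l = -12 + 3 \cdot 17 = -12 + 51 = 39$)
$A = 65$ ($A = 53 + \left(\left(-21 + 39\right) - 6\right) = 53 + \left(18 - 6\right) = 53 + 12 = 65$)
$16588 - 56 A = 16588 - 56 \cdot 65 = 16588 - 3640 = 12948$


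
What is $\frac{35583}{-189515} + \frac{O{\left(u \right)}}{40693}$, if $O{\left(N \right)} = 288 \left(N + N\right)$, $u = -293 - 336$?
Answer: $- \frac{2417586951}{265928755} \approx -9.0911$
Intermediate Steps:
$u = -629$ ($u = -293 - 336 = -629$)
$O{\left(N \right)} = 576 N$ ($O{\left(N \right)} = 288 \cdot 2 N = 576 N$)
$\frac{35583}{-189515} + \frac{O{\left(u \right)}}{40693} = \frac{35583}{-189515} + \frac{576 \left(-629\right)}{40693} = 35583 \left(- \frac{1}{189515}\right) - \frac{362304}{40693} = - \frac{1227}{6535} - \frac{362304}{40693} = - \frac{2417586951}{265928755}$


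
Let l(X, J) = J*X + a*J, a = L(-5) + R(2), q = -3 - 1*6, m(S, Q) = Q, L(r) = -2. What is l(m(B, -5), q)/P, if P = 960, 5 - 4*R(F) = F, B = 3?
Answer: 15/256 ≈ 0.058594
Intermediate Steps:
R(F) = 5/4 - F/4
q = -9 (q = -3 - 6 = -9)
a = -5/4 (a = -2 + (5/4 - 1/4*2) = -2 + (5/4 - 1/2) = -2 + 3/4 = -5/4 ≈ -1.2500)
l(X, J) = -5*J/4 + J*X (l(X, J) = J*X - 5*J/4 = -5*J/4 + J*X)
l(m(B, -5), q)/P = ((1/4)*(-9)*(-5 + 4*(-5)))/960 = ((1/4)*(-9)*(-5 - 20))*(1/960) = ((1/4)*(-9)*(-25))*(1/960) = (225/4)*(1/960) = 15/256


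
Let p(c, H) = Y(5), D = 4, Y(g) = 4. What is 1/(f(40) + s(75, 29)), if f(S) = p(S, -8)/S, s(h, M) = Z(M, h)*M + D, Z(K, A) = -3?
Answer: -10/829 ≈ -0.012063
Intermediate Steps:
p(c, H) = 4
s(h, M) = 4 - 3*M (s(h, M) = -3*M + 4 = 4 - 3*M)
f(S) = 4/S
1/(f(40) + s(75, 29)) = 1/(4/40 + (4 - 3*29)) = 1/(4*(1/40) + (4 - 87)) = 1/(⅒ - 83) = 1/(-829/10) = -10/829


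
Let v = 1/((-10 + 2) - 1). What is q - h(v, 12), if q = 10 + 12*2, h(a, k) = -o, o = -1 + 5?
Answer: 38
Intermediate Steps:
v = -1/9 (v = 1/(-8 - 1) = 1/(-9) = -1/9 ≈ -0.11111)
o = 4
h(a, k) = -4 (h(a, k) = -1*4 = -4)
q = 34 (q = 10 + 24 = 34)
q - h(v, 12) = 34 - 1*(-4) = 34 + 4 = 38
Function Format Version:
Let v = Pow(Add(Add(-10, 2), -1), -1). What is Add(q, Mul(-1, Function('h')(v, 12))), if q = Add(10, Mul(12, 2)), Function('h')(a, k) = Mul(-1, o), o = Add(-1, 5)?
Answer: 38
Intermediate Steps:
v = Rational(-1, 9) (v = Pow(Add(-8, -1), -1) = Pow(-9, -1) = Rational(-1, 9) ≈ -0.11111)
o = 4
Function('h')(a, k) = -4 (Function('h')(a, k) = Mul(-1, 4) = -4)
q = 34 (q = Add(10, 24) = 34)
Add(q, Mul(-1, Function('h')(v, 12))) = Add(34, Mul(-1, -4)) = Add(34, 4) = 38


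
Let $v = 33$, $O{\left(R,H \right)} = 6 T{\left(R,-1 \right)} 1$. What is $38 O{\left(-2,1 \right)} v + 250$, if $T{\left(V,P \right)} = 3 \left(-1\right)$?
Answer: $-22322$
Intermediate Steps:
$T{\left(V,P \right)} = -3$
$O{\left(R,H \right)} = -18$ ($O{\left(R,H \right)} = 6 \left(-3\right) 1 = \left(-18\right) 1 = -18$)
$38 O{\left(-2,1 \right)} v + 250 = 38 \left(-18\right) 33 + 250 = \left(-684\right) 33 + 250 = -22572 + 250 = -22322$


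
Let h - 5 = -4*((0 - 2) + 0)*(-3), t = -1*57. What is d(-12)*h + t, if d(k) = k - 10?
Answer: 361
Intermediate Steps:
d(k) = -10 + k
t = -57
h = -19 (h = 5 - 4*((0 - 2) + 0)*(-3) = 5 - 4*(-2 + 0)*(-3) = 5 - 4*(-2)*(-3) = 5 + 8*(-3) = 5 - 24 = -19)
d(-12)*h + t = (-10 - 12)*(-19) - 57 = -22*(-19) - 57 = 418 - 57 = 361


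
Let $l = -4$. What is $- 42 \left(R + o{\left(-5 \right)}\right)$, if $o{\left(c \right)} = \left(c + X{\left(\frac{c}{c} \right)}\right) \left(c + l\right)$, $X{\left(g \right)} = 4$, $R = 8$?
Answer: $-714$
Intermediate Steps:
$o{\left(c \right)} = \left(-4 + c\right) \left(4 + c\right)$ ($o{\left(c \right)} = \left(c + 4\right) \left(c - 4\right) = \left(4 + c\right) \left(-4 + c\right) = \left(-4 + c\right) \left(4 + c\right)$)
$- 42 \left(R + o{\left(-5 \right)}\right) = - 42 \left(8 - \left(16 - \left(-5\right)^{2}\right)\right) = - 42 \left(8 + \left(-16 + 25\right)\right) = - 42 \left(8 + 9\right) = \left(-42\right) 17 = -714$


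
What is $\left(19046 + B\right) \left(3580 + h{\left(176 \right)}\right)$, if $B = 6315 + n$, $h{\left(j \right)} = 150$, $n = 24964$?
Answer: $187712250$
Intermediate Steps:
$B = 31279$ ($B = 6315 + 24964 = 31279$)
$\left(19046 + B\right) \left(3580 + h{\left(176 \right)}\right) = \left(19046 + 31279\right) \left(3580 + 150\right) = 50325 \cdot 3730 = 187712250$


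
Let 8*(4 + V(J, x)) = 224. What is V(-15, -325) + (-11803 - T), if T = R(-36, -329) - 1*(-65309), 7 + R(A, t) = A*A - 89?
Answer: -78288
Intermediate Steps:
V(J, x) = 24 (V(J, x) = -4 + (⅛)*224 = -4 + 28 = 24)
R(A, t) = -96 + A² (R(A, t) = -7 + (A*A - 89) = -7 + (A² - 89) = -7 + (-89 + A²) = -96 + A²)
T = 66509 (T = (-96 + (-36)²) - 1*(-65309) = (-96 + 1296) + 65309 = 1200 + 65309 = 66509)
V(-15, -325) + (-11803 - T) = 24 + (-11803 - 1*66509) = 24 + (-11803 - 66509) = 24 - 78312 = -78288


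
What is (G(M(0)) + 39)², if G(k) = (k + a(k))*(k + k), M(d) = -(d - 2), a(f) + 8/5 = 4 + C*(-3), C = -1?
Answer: 117649/25 ≈ 4706.0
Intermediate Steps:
a(f) = 27/5 (a(f) = -8/5 + (4 - 1*(-3)) = -8/5 + (4 + 3) = -8/5 + 7 = 27/5)
M(d) = 2 - d (M(d) = -(-2 + d) = 2 - d)
G(k) = 2*k*(27/5 + k) (G(k) = (k + 27/5)*(k + k) = (27/5 + k)*(2*k) = 2*k*(27/5 + k))
(G(M(0)) + 39)² = (2*(2 - 1*0)*(27 + 5*(2 - 1*0))/5 + 39)² = (2*(2 + 0)*(27 + 5*(2 + 0))/5 + 39)² = ((⅖)*2*(27 + 5*2) + 39)² = ((⅖)*2*(27 + 10) + 39)² = ((⅖)*2*37 + 39)² = (148/5 + 39)² = (343/5)² = 117649/25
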